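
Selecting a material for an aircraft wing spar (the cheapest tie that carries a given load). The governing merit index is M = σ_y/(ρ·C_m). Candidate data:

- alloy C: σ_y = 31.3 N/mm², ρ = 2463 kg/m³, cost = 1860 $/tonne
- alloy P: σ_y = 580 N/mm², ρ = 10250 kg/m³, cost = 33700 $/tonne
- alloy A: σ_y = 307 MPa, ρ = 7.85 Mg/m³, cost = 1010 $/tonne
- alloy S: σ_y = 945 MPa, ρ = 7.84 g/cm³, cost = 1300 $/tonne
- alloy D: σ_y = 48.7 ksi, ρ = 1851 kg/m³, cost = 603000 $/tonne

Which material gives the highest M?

Putting every candidate on a common basis:
  alloy C: σ_y = 31.30 MPa, ρ = 2463 kg/m³, cost = 1.860 $/kg
  alloy P: σ_y = 580.0 MPa, ρ = 10250 kg/m³, cost = 33.70 $/kg
  alloy A: σ_y = 307.0 MPa, ρ = 7850 kg/m³, cost = 1.010 $/kg
  alloy S: σ_y = 945.0 MPa, ρ = 7840 kg/m³, cost = 1.300 $/kg
  alloy D: σ_y = 335.8 MPa, ρ = 1851 kg/m³, cost = 603.0 $/kg
  alloy S: M = 92.7 kN·m per $
  alloy A: M = 38.7 kN·m per $
  alloy C: M = 6.83 kN·m per $
  alloy P: M = 1.68 kN·m per $
  alloy D: M = 0.301 kN·m per $
Alloy S has the largest M.

alloy S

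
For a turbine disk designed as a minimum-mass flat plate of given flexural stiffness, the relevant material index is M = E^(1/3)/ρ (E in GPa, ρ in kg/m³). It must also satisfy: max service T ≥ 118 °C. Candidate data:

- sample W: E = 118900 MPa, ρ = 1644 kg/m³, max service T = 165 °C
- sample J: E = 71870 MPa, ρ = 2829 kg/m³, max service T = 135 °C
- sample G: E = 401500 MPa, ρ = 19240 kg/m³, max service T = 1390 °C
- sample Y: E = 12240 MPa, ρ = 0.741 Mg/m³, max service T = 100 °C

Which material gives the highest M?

Screen on constraints: max service T ≥ 118 °C. Survivors: sample W, sample J, sample G.
After converting to SI:
  sample W: E = 118.9 GPa, ρ = 1644 kg/m³
  sample J: E = 71.87 GPa, ρ = 2829 kg/m³
  sample G: E = 401.5 GPa, ρ = 19240 kg/m³
  sample W: M = 2.99×10⁻³
  sample J: M = 1.47×10⁻³
  sample G: M = 0.383×10⁻³
The maximum is for sample W.

sample W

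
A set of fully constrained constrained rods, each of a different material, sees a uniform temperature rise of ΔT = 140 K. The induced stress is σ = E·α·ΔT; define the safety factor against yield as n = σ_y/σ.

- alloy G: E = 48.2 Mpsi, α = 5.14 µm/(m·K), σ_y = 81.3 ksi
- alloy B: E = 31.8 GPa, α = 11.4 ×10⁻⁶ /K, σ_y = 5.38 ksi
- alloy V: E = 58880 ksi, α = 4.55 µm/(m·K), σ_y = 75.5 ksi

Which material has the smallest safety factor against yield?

alloy B

In consistent units (E in GPa, α in ×10⁻⁶/K, σ_y in MPa):
  alloy G: E = 332.3, α = 5.14, σ_y = 560.5 → σ = 239 MPa, n = 2.34
  alloy B: E = 31.80, α = 11.4, σ_y = 37.09 → σ = 50.8 MPa, n = 0.731
  alloy V: E = 406.0, α = 4.55, σ_y = 520.6 → σ = 259 MPa, n = 2.01
The minimum is alloy B at n = 0.731.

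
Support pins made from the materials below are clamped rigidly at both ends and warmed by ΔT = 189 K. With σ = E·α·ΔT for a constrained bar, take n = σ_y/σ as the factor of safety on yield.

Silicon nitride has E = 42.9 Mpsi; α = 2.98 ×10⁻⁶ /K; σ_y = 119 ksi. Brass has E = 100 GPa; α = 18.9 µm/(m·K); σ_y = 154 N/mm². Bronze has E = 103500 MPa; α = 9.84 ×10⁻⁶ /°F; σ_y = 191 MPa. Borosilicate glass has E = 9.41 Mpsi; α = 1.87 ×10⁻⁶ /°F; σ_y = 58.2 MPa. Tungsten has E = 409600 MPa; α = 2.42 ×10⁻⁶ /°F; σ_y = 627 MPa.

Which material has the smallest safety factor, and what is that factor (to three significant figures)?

brass, n = 0.431

Per material, after unit conversion:
  silicon nitride: E = 295.8, α = 2.98, σ_y = 820.5 → σ = 167 MPa, n = 4.93
  brass: E = 100.0, α = 18.9, σ_y = 154.0 → σ = 357 MPa, n = 0.431
  bronze: E = 103.5, α = 17.7, σ_y = 191.0 → σ = 346 MPa, n = 0.551
  borosilicate glass: E = 64.88, α = 3.37, σ_y = 58.20 → σ = 41.3 MPa, n = 1.41
  tungsten: E = 409.6, α = 4.36, σ_y = 627.0 → σ = 337 MPa, n = 1.86
The minimum is brass at n = 0.431.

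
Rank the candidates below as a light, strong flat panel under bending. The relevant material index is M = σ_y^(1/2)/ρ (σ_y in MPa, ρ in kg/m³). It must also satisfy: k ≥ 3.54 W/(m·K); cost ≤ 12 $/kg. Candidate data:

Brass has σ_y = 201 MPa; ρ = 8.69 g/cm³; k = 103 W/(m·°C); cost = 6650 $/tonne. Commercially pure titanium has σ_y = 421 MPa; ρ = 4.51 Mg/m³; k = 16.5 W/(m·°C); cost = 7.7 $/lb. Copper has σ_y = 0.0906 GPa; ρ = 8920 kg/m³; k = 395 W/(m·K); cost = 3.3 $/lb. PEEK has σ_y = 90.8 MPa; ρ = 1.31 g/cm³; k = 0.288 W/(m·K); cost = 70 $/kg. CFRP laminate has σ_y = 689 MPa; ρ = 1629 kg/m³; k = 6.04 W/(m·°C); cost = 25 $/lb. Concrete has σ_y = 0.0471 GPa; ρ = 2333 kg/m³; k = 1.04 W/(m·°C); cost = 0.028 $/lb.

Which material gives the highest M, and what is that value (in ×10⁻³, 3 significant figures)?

Screen on constraints: k ≥ 3.54 W/(m·K); cost ≤ 12 $/kg. Survivors: brass, copper.
Convert each candidate to consistent units, then evaluate M:
  brass: σ_y = 201.0 MPa, ρ = 8690 kg/m³
  copper: σ_y = 90.60 MPa, ρ = 8920 kg/m³
  brass: M = 1.63×10⁻³
  copper: M = 1.07×10⁻³
Brass ranks first.

brass, M = 1.63×10⁻³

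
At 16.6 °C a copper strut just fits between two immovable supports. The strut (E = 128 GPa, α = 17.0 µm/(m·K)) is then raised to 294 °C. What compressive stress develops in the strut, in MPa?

604 MPa

ΔT = 277.4 K. Constrained thermal stress σ = E·α·ΔT = 128.0×10³ MPa × 17.0×10⁻⁶ × 277.4 = 604 MPa (compressive).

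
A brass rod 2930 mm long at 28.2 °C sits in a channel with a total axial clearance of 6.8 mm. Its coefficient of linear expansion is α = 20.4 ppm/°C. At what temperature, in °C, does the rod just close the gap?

α·L₀·ΔT = 6.8 mm ⇒ ΔT = 6.8 / (20.4×10⁻⁶ × 2930.0) = 113.8 K.
T = 28.2 + 113.8 = 142.0 °C.

142 °C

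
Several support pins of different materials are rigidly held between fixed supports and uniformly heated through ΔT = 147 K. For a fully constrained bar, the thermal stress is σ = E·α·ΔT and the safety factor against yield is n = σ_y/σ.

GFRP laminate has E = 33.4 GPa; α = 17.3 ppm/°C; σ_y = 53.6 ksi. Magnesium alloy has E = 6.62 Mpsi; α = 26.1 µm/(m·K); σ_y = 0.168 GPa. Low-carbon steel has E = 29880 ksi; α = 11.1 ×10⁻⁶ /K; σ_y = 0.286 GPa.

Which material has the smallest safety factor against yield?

Per material, after unit conversion:
  GFRP laminate: E = 33.40, α = 17.3, σ_y = 369.6 → σ = 84.9 MPa, n = 4.35
  magnesium alloy: E = 45.64, α = 26.1, σ_y = 168.0 → σ = 175 MPa, n = 0.959
  low-carbon steel: E = 206.0, α = 11.1, σ_y = 286.0 → σ = 336 MPa, n = 0.851
Low-carbon steel has the lowest safety factor, n = 0.851.

low-carbon steel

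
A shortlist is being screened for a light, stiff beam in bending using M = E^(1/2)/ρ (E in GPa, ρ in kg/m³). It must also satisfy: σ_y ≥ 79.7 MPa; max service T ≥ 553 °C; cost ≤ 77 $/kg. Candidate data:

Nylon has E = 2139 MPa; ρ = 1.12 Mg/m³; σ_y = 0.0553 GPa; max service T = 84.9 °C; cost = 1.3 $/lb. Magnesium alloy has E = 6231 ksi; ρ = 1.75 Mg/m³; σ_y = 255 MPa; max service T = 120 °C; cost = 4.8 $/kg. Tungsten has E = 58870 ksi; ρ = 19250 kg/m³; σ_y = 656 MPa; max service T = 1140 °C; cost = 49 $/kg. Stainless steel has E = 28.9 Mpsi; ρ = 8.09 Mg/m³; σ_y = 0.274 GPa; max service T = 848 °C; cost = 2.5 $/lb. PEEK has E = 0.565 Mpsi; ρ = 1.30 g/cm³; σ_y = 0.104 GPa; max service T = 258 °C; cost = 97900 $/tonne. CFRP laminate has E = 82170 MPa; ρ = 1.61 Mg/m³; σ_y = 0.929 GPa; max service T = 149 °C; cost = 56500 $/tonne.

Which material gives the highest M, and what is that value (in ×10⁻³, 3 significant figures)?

Screen on constraints: σ_y ≥ 79.7 MPa; max service T ≥ 553 °C; cost ≤ 77 $/kg. Survivors: tungsten, stainless steel.
Putting every candidate on a common basis:
  tungsten: E = 405.9 GPa, ρ = 19250 kg/m³
  stainless steel: E = 199.3 GPa, ρ = 8090 kg/m³
  stainless steel: M = 1.74×10⁻³
  tungsten: M = 1.05×10⁻³
Stainless steel ranks first.

stainless steel, M = 1.74×10⁻³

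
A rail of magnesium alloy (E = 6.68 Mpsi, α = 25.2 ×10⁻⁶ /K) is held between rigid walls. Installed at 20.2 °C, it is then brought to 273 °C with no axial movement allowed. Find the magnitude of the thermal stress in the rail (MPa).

E = 6.68 Mpsi = 46.06 GPa.
ΔT = 252.8 K. Constrained thermal stress σ = E·α·ΔT = 46.06×10³ MPa × 25.2×10⁻⁶ × 252.8 = 293 MPa (compressive).

293 MPa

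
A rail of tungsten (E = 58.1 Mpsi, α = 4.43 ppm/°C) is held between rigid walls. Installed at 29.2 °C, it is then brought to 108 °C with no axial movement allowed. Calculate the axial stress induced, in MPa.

E = 58.1 Mpsi = 400.6 GPa.
ΔT = 78.80 K. Constrained thermal stress σ = E·α·ΔT = 400.6×10³ MPa × 4.43×10⁻⁶ × 78.80 = 140 MPa (compressive).

140 MPa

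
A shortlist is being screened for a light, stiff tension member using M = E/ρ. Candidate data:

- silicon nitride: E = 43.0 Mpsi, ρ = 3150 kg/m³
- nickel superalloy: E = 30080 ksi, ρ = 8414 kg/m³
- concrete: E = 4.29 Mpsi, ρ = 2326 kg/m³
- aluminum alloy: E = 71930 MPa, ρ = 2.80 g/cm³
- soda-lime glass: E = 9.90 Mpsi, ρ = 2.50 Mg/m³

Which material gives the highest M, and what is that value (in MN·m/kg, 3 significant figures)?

In SI units:
  silicon nitride: E = 296.5 GPa, ρ = 3150 kg/m³
  nickel superalloy: E = 207.4 GPa, ρ = 8414 kg/m³
  concrete: E = 29.58 GPa, ρ = 2326 kg/m³
  aluminum alloy: E = 71.93 GPa, ρ = 2800 kg/m³
  soda-lime glass: E = 68.26 GPa, ρ = 2500 kg/m³
  silicon nitride: M = 94.1 MN·m/kg
  soda-lime glass: M = 27.3 MN·m/kg
  aluminum alloy: M = 25.7 MN·m/kg
  nickel superalloy: M = 24.6 MN·m/kg
  concrete: M = 12.7 MN·m/kg
Silicon nitride ranks first.

silicon nitride, M = 94.1 MN·m/kg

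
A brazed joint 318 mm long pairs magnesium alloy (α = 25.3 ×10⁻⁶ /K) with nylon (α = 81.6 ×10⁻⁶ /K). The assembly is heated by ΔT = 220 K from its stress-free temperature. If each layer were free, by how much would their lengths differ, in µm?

3940 µm

Δα = |25.3 − 81.6|×10⁻⁶/K = 56.3×10⁻⁶/K.
ΔL_mismatch = Δα·L·ΔT = 56.3×10⁻⁶ × 318.0 mm × 220.0 K = 3940 µm.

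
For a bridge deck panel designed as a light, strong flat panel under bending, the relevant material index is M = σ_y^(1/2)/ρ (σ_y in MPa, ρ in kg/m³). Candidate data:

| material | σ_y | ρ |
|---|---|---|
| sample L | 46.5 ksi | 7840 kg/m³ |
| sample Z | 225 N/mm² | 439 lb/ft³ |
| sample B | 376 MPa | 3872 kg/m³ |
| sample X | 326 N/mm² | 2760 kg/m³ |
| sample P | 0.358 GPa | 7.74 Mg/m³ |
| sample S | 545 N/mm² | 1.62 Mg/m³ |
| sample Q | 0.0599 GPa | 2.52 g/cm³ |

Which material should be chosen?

Putting every candidate on a common basis:
  sample L: σ_y = 320.6 MPa, ρ = 7840 kg/m³
  sample Z: σ_y = 225.0 MPa, ρ = 7032 kg/m³
  sample B: σ_y = 376.0 MPa, ρ = 3872 kg/m³
  sample X: σ_y = 326.0 MPa, ρ = 2760 kg/m³
  sample P: σ_y = 358.0 MPa, ρ = 7740 kg/m³
  sample S: σ_y = 545.0 MPa, ρ = 1620 kg/m³
  sample Q: σ_y = 59.90 MPa, ρ = 2520 kg/m³
  sample S: M = 14.4×10⁻³
  sample X: M = 6.54×10⁻³
  sample B: M = 5.01×10⁻³
  sample Q: M = 3.07×10⁻³
  sample P: M = 2.44×10⁻³
  sample L: M = 2.28×10⁻³
  sample Z: M = 2.13×10⁻³
Sample S ranks first.

sample S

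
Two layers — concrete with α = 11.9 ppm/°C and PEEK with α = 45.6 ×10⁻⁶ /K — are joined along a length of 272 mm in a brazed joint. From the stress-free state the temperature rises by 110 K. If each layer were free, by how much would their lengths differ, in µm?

1010 µm

Δα = |11.9 − 45.6|×10⁻⁶/K = 33.7×10⁻⁶/K.
ΔL_mismatch = Δα·L·ΔT = 33.7×10⁻⁶ × 272.0 mm × 110.0 K = 1010 µm.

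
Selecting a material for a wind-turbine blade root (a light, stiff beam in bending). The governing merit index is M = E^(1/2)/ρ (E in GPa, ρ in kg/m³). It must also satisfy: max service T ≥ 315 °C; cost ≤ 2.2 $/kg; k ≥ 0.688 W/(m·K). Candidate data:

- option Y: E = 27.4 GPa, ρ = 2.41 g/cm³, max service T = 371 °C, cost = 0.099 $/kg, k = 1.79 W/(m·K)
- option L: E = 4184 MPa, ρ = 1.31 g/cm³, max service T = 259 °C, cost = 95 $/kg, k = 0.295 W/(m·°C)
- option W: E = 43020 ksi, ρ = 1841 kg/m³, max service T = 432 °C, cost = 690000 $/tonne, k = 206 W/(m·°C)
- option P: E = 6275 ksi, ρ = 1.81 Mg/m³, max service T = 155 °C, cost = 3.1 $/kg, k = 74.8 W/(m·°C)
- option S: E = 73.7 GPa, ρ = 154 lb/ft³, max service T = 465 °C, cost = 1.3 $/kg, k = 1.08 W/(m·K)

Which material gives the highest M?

Screen on constraints: max service T ≥ 315 °C; cost ≤ 2.2 $/kg; k ≥ 0.688 W/(m·K). Survivors: option Y, option S.
Normalizing units and computing the index:
  option Y: E = 27.40 GPa, ρ = 2410 kg/m³
  option S: E = 73.70 GPa, ρ = 2467 kg/m³
  option S: M = 3.48×10⁻³
  option Y: M = 2.17×10⁻³
Option S ranks first.

option S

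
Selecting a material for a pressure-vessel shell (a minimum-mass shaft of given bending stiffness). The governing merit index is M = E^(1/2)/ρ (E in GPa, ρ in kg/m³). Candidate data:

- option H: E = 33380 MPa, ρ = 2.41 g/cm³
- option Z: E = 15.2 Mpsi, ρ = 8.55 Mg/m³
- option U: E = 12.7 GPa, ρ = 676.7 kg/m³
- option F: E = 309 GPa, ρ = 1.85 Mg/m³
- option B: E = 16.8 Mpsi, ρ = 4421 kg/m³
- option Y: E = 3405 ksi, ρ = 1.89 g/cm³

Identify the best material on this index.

option F

Normalizing units and computing the index:
  option H: E = 33.38 GPa, ρ = 2410 kg/m³
  option Z: E = 104.8 GPa, ρ = 8550 kg/m³
  option U: E = 12.70 GPa, ρ = 676.7 kg/m³
  option F: E = 309.0 GPa, ρ = 1850 kg/m³
  option B: E = 115.8 GPa, ρ = 4421 kg/m³
  option Y: E = 23.48 GPa, ρ = 1890 kg/m³
  option F: M = 9.50×10⁻³
  option U: M = 5.27×10⁻³
  option Y: M = 2.56×10⁻³
  option B: M = 2.43×10⁻³
  option H: M = 2.40×10⁻³
  option Z: M = 1.20×10⁻³
Highest index: option F.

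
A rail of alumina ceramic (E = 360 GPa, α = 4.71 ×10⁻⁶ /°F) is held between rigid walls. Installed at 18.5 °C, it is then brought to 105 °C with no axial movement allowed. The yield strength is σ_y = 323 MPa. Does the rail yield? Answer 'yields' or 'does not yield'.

α = 4.71×10⁻⁶/°F × 9/5 = 8.48×10⁻⁶/K.
ΔT = 86.50 K. Constrained thermal stress σ = E·α·ΔT = 360.0×10³ MPa × 8.48×10⁻⁶ × 86.50 = 264 MPa (compressive).
Compare to σ_y = 323 MPa: σ < σ_y, so it does not yield.

does not yield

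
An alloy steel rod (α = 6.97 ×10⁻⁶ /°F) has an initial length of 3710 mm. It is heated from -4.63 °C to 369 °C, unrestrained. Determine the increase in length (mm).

17.4 mm

Convert α: 6.97×10⁻⁶/°F × (9/5) = 12.5×10⁻⁶/K.
ΔT = 369 − (-4.63) = 373.6 K.
ΔL = α·L₀·ΔT = 12.5×10⁻⁶ × 3710 mm × 373.6 K = 17.4 mm.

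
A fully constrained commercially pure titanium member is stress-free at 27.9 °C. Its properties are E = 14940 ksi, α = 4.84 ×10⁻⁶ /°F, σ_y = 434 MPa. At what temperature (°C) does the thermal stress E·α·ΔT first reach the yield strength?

E = 14940 ksi = 103.0 GPa.
α = 4.84×10⁻⁶/°F × 9/5 = 8.71×10⁻⁶/K.
E·α·ΔT = 434.0 MPa ⇒ ΔT = 434.0 / (103.0×10³ × 8.71×10⁻⁶) = 483.6 K.
T = 27.9 + 483.6 = 511.5 °C.

512 °C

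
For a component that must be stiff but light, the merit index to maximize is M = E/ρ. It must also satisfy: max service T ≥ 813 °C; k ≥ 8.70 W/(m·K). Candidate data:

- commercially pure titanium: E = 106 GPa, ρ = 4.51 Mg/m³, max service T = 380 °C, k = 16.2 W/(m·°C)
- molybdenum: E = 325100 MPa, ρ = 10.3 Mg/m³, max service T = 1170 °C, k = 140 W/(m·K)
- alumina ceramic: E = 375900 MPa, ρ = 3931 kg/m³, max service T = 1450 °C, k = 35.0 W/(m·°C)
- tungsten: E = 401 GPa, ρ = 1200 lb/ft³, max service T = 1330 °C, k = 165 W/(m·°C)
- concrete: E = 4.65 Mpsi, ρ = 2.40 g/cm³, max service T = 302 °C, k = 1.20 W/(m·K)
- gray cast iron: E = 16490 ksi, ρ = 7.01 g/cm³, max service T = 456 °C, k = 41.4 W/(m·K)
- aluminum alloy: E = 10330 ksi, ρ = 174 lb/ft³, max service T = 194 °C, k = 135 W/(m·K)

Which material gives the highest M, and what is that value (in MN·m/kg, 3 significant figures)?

alumina ceramic, M = 95.6 MN·m/kg

Screen on constraints: max service T ≥ 813 °C; k ≥ 8.70 W/(m·K). Survivors: molybdenum, alumina ceramic, tungsten.
After converting to SI:
  molybdenum: E = 325.1 GPa, ρ = 10300 kg/m³
  alumina ceramic: E = 375.9 GPa, ρ = 3931 kg/m³
  tungsten: E = 401.0 GPa, ρ = 19220 kg/m³
  alumina ceramic: M = 95.6 MN·m/kg
  molybdenum: M = 31.6 MN·m/kg
  tungsten: M = 20.9 MN·m/kg
Alumina ceramic has the largest M.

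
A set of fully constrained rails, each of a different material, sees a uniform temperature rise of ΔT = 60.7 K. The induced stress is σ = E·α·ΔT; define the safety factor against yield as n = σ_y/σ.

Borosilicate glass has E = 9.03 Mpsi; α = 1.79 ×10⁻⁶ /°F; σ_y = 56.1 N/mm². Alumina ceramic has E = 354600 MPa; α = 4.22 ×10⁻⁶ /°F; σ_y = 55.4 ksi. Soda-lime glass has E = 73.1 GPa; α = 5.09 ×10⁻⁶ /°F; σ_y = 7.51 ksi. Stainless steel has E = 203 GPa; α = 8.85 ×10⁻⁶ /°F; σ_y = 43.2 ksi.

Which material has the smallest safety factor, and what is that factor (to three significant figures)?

In consistent units (E in GPa, α in ×10⁻⁶/K, σ_y in MPa):
  borosilicate glass: E = 62.26, α = 3.22, σ_y = 56.10 → σ = 12.2 MPa, n = 4.61
  alumina ceramic: E = 354.6, α = 7.60, σ_y = 382.0 → σ = 163 MPa, n = 2.34
  soda-lime glass: E = 73.10, α = 9.16, σ_y = 51.78 → σ = 40.7 MPa, n = 1.27
  stainless steel: E = 203.0, α = 15.9, σ_y = 297.9 → σ = 196 MPa, n = 1.52
The minimum is soda-lime glass at n = 1.27.

soda-lime glass, n = 1.27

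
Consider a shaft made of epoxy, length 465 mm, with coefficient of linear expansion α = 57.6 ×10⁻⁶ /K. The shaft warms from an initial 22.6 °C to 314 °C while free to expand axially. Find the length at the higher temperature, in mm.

ΔT = 314 − 22.6 = 291.4 K.
ΔL = α·L₀·ΔT = 57.6×10⁻⁶ × 465 mm × 291.4 K = 7.80 mm.
L = L₀ + ΔL = 465 + 7.80 = 472.80 mm.

472.80 mm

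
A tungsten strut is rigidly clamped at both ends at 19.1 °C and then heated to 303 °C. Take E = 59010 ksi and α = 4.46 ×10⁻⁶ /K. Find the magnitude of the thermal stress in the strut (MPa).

E = 59010 ksi = 406.9 GPa.
ΔT = 283.9 K. Constrained thermal stress σ = E·α·ΔT = 406.9×10³ MPa × 4.46×10⁻⁶ × 283.9 = 515 MPa (compressive).

515 MPa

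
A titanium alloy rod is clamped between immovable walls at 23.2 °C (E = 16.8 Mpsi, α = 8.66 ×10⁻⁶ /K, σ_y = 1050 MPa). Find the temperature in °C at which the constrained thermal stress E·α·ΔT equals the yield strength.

1070 °C

E = 16.8 Mpsi = 115.8 GPa.
E·α·ΔT = 1050 MPa ⇒ ΔT = 1050 / (115.8×10³ × 8.66×10⁻⁶) = 1047 K.
T = 23.2 + 1047 = 1070 °C.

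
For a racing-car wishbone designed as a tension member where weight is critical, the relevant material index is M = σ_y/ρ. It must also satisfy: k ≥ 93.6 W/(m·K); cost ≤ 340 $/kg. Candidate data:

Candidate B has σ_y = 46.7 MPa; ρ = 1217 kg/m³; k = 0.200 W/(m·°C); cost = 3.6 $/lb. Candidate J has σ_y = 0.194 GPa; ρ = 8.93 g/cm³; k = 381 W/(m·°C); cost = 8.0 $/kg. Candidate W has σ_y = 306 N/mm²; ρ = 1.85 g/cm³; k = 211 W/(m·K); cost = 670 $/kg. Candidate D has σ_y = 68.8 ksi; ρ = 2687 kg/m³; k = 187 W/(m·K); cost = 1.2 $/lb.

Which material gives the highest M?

candidate D

Screen on constraints: k ≥ 93.6 W/(m·K); cost ≤ 340 $/kg. Survivors: candidate J, candidate D.
Convert each candidate to consistent units, then evaluate M:
  candidate J: σ_y = 194.0 MPa, ρ = 8930 kg/m³
  candidate D: σ_y = 474.4 MPa, ρ = 2687 kg/m³
  candidate D: M = 177 kN·m/kg
  candidate J: M = 21.7 kN·m/kg
Candidate D has the largest M.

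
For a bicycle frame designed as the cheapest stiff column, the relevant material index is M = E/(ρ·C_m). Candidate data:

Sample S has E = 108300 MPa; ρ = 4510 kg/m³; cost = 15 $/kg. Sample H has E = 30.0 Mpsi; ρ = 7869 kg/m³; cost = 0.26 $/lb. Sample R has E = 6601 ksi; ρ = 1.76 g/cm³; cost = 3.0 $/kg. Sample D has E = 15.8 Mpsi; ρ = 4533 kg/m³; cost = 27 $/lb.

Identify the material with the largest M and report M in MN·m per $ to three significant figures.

sample H, M = 45.9 MN·m per $

Putting every candidate on a common basis:
  sample S: E = 108.3 GPa, ρ = 4510 kg/m³, cost = 15.00 $/kg
  sample H: E = 206.8 GPa, ρ = 7869 kg/m³, cost = 0.5732 $/kg
  sample R: E = 45.51 GPa, ρ = 1760 kg/m³, cost = 3.000 $/kg
  sample D: E = 108.9 GPa, ρ = 4533 kg/m³, cost = 59.52 $/kg
  sample H: M = 45.9 MN·m per $
  sample R: M = 8.62 MN·m per $
  sample S: M = 1.60 MN·m per $
  sample D: M = 0.404 MN·m per $
Sample H ranks first.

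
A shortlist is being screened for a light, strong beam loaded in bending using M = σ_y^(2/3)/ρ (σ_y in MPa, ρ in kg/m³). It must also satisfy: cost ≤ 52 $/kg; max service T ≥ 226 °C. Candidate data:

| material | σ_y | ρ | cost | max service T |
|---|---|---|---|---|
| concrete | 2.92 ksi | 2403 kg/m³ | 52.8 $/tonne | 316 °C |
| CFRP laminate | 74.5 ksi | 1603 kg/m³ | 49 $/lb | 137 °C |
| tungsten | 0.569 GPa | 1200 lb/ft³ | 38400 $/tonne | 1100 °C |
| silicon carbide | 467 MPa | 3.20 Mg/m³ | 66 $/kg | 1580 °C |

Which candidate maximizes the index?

tungsten

Screen on constraints: cost ≤ 52 $/kg; max service T ≥ 226 °C. Survivors: concrete, tungsten.
In SI units:
  concrete: σ_y = 20.13 MPa, ρ = 2403 kg/m³
  tungsten: σ_y = 569.0 MPa, ρ = 19220 kg/m³
  tungsten: M = 3.57×10⁻³
  concrete: M = 3.08×10⁻³
Tungsten ranks first.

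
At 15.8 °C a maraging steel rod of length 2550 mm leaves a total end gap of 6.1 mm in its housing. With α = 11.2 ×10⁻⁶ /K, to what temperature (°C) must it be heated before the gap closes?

229 °C

α·L₀·ΔT = 6.1 mm ⇒ ΔT = 6.1 / (11.2×10⁻⁶ × 2550.0) = 213.6 K.
T = 15.8 + 213.6 = 229.4 °C.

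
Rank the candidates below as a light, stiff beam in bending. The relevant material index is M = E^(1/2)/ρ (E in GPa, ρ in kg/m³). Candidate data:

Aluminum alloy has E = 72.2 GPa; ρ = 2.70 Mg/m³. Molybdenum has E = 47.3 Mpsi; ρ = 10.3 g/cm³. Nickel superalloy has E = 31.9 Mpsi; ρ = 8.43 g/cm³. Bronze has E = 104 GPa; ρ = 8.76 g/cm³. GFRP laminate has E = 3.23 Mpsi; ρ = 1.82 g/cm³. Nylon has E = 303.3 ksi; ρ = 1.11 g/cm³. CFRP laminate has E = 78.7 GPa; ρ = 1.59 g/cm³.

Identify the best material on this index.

After converting to SI:
  aluminum alloy: E = 72.20 GPa, ρ = 2700 kg/m³
  molybdenum: E = 326.1 GPa, ρ = 10300 kg/m³
  nickel superalloy: E = 219.9 GPa, ρ = 8430 kg/m³
  bronze: E = 104.0 GPa, ρ = 8760 kg/m³
  GFRP laminate: E = 22.27 GPa, ρ = 1820 kg/m³
  nylon: E = 2.091 GPa, ρ = 1110 kg/m³
  CFRP laminate: E = 78.70 GPa, ρ = 1590 kg/m³
  CFRP laminate: M = 5.58×10⁻³
  aluminum alloy: M = 3.15×10⁻³
  GFRP laminate: M = 2.59×10⁻³
  nickel superalloy: M = 1.76×10⁻³
  molybdenum: M = 1.75×10⁻³
  nylon: M = 1.30×10⁻³
  bronze: M = 1.16×10⁻³
Highest index: CFRP laminate.

CFRP laminate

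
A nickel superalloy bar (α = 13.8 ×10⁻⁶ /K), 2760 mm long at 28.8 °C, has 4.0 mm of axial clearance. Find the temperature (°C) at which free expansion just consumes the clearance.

α·L₀·ΔT = 4.0 mm ⇒ ΔT = 4.0 / (13.8×10⁻⁶ × 2760.0) = 105.0 K.
T = 28.8 + 105.0 = 133.8 °C.

134 °C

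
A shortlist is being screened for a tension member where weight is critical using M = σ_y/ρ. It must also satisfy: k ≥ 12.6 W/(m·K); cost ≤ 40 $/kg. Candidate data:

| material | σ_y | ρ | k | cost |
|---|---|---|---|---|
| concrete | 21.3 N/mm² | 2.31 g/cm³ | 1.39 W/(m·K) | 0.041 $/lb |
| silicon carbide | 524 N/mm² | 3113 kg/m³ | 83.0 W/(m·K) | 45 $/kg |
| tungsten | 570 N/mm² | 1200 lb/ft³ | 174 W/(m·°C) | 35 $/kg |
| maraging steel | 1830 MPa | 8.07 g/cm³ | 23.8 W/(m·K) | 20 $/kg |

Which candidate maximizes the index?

maraging steel

Screen on constraints: k ≥ 12.6 W/(m·K); cost ≤ 40 $/kg. Survivors: tungsten, maraging steel.
Convert each candidate to consistent units, then evaluate M:
  tungsten: σ_y = 570.0 MPa, ρ = 19220 kg/m³
  maraging steel: σ_y = 1830 MPa, ρ = 8070 kg/m³
  maraging steel: M = 227 kN·m/kg
  tungsten: M = 29.7 kN·m/kg
Maraging steel ranks first.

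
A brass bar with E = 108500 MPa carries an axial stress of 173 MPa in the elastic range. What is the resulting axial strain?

E = 108500 MPa = 108.5 GPa = 108500 MPa.
ε = σ/E = 173 / 108500 = 1.59×10⁻³.

1.59×10⁻³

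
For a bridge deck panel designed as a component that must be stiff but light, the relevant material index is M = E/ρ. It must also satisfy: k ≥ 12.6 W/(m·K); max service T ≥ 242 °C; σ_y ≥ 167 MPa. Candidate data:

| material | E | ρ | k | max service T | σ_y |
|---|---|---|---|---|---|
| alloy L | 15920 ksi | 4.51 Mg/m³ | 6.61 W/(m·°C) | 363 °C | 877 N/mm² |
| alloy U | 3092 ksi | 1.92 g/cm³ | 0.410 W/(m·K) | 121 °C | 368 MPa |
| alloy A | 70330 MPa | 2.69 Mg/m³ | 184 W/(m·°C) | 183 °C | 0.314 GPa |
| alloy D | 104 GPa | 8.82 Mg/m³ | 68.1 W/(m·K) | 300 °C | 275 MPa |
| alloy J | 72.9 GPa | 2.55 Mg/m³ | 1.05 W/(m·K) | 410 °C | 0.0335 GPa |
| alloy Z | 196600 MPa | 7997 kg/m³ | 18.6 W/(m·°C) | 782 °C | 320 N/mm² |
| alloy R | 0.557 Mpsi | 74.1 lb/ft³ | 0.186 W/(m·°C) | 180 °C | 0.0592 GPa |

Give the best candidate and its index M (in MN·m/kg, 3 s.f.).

alloy Z, M = 24.6 MN·m/kg

Screen on constraints: k ≥ 12.6 W/(m·K); max service T ≥ 242 °C; σ_y ≥ 167 MPa. Survivors: alloy D, alloy Z.
In SI units:
  alloy D: E = 104.0 GPa, ρ = 8820 kg/m³
  alloy Z: E = 196.6 GPa, ρ = 7997 kg/m³
  alloy Z: M = 24.6 MN·m/kg
  alloy D: M = 11.8 MN·m/kg
Alloy Z has the largest M.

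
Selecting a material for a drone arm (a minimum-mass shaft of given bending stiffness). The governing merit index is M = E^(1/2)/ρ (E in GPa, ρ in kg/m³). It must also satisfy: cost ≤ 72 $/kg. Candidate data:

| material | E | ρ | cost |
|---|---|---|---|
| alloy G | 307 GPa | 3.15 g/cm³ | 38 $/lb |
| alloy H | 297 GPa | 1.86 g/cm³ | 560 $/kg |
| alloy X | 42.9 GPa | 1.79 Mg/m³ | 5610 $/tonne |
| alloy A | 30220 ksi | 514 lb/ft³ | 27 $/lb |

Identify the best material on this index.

Screen on constraints: cost ≤ 72 $/kg. Survivors: alloy X, alloy A.
In SI units:
  alloy X: E = 42.90 GPa, ρ = 1790 kg/m³
  alloy A: E = 208.4 GPa, ρ = 8233 kg/m³
  alloy X: M = 3.66×10⁻³
  alloy A: M = 1.75×10⁻³
Alloy X ranks first.

alloy X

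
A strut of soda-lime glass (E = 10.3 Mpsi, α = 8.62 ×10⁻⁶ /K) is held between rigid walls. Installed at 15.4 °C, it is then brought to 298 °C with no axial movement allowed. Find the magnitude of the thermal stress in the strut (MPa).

173 MPa

E = 10.3 Mpsi = 71.02 GPa.
ΔT = 282.6 K. Constrained thermal stress σ = E·α·ΔT = 71.02×10³ MPa × 8.62×10⁻⁶ × 282.6 = 173 MPa (compressive).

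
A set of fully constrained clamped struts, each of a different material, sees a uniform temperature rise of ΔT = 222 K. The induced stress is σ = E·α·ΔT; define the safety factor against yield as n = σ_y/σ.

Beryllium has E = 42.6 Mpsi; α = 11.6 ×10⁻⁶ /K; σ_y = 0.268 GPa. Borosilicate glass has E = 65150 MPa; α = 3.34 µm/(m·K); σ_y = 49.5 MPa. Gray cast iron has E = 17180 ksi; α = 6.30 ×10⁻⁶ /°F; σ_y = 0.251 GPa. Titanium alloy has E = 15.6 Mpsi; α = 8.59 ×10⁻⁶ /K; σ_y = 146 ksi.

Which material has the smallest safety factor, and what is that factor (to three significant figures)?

beryllium, n = 0.354

Per material, after unit conversion:
  beryllium: E = 293.7, α = 11.6, σ_y = 268.0 → σ = 756 MPa, n = 0.354
  borosilicate glass: E = 65.15, α = 3.34, σ_y = 49.50 → σ = 48.3 MPa, n = 1.02
  gray cast iron: E = 118.5, α = 11.3, σ_y = 251.0 → σ = 298 MPa, n = 0.842
  titanium alloy: E = 107.6, α = 8.59, σ_y = 1007 → σ = 205 MPa, n = 4.91
Beryllium has the lowest safety factor, n = 0.354.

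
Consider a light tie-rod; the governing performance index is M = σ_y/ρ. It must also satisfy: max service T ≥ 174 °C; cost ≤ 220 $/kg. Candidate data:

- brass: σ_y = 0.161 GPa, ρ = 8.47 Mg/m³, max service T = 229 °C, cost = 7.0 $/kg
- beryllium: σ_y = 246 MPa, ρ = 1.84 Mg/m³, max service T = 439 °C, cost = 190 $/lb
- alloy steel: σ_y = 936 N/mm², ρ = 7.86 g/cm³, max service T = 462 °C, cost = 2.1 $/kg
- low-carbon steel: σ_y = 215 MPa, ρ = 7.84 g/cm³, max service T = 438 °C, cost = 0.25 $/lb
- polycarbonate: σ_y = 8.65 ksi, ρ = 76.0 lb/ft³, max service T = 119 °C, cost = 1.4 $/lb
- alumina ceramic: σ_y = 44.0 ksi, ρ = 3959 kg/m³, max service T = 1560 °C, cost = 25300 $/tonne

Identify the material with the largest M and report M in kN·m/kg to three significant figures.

Screen on constraints: max service T ≥ 174 °C; cost ≤ 220 $/kg. Survivors: brass, alloy steel, low-carbon steel, alumina ceramic.
Putting every candidate on a common basis:
  brass: σ_y = 161.0 MPa, ρ = 8470 kg/m³
  alloy steel: σ_y = 936.0 MPa, ρ = 7860 kg/m³
  low-carbon steel: σ_y = 215.0 MPa, ρ = 7840 kg/m³
  alumina ceramic: σ_y = 303.4 MPa, ρ = 3959 kg/m³
  alloy steel: M = 119 kN·m/kg
  alumina ceramic: M = 76.6 kN·m/kg
  low-carbon steel: M = 27.4 kN·m/kg
  brass: M = 19.0 kN·m/kg
Highest index: alloy steel.

alloy steel, M = 119 kN·m/kg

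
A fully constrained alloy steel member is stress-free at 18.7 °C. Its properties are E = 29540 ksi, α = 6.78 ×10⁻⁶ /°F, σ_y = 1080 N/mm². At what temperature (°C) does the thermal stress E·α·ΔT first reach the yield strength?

E = 29540 ksi = 203.7 GPa.
α = 6.78×10⁻⁶/°F × 9/5 = 12.2×10⁻⁶/K.
σ_y = 1080 N/mm² = 1080 MPa.
E·α·ΔT = 1080 MPa ⇒ ΔT = 1080 / (203.7×10³ × 12.2×10⁻⁶) = 434.5 K.
T = 18.7 + 434.5 = 453.2 °C.

453 °C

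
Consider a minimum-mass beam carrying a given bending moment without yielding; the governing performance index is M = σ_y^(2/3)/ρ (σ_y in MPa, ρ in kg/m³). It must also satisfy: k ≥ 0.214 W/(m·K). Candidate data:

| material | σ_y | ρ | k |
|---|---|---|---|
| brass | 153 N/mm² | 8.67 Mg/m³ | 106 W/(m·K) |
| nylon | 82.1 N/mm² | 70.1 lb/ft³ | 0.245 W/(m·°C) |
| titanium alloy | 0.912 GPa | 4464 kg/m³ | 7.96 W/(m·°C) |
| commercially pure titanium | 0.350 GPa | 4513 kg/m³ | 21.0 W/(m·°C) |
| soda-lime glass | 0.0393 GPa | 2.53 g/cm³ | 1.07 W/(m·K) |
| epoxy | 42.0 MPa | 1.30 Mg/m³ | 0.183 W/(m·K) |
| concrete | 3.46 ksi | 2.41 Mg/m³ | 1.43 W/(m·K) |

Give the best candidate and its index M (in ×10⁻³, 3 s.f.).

Screen on constraints: k ≥ 0.214 W/(m·K). Survivors: brass, nylon, titanium alloy, commercially pure titanium, soda-lime glass, concrete.
Normalizing units and computing the index:
  brass: σ_y = 153.0 MPa, ρ = 8670 kg/m³
  nylon: σ_y = 82.10 MPa, ρ = 1123 kg/m³
  titanium alloy: σ_y = 912.0 MPa, ρ = 4464 kg/m³
  commercially pure titanium: σ_y = 350.0 MPa, ρ = 4513 kg/m³
  soda-lime glass: σ_y = 39.30 MPa, ρ = 2530 kg/m³
  concrete: σ_y = 23.86 MPa, ρ = 2410 kg/m³
  titanium alloy: M = 21.1×10⁻³
  nylon: M = 16.8×10⁻³
  commercially pure titanium: M = 11.0×10⁻³
  soda-lime glass: M = 4.57×10⁻³
  concrete: M = 3.44×10⁻³
  brass: M = 3.30×10⁻³
Highest index: titanium alloy.

titanium alloy, M = 21.1×10⁻³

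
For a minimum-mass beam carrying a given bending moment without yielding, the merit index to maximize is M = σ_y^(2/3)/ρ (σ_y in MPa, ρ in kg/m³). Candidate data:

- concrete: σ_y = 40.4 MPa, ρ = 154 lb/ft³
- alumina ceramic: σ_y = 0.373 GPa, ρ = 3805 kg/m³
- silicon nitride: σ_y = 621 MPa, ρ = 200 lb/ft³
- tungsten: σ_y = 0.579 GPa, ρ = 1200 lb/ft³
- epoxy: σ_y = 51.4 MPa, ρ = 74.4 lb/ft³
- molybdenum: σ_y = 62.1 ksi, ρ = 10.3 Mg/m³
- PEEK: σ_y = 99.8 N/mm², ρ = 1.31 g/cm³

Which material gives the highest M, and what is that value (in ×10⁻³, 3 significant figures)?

silicon nitride, M = 22.7×10⁻³

Putting every candidate on a common basis:
  concrete: σ_y = 40.40 MPa, ρ = 2467 kg/m³
  alumina ceramic: σ_y = 373.0 MPa, ρ = 3805 kg/m³
  silicon nitride: σ_y = 621.0 MPa, ρ = 3204 kg/m³
  tungsten: σ_y = 579.0 MPa, ρ = 19220 kg/m³
  epoxy: σ_y = 51.40 MPa, ρ = 1192 kg/m³
  molybdenum: σ_y = 428.2 MPa, ρ = 10300 kg/m³
  PEEK: σ_y = 99.80 MPa, ρ = 1310 kg/m³
  silicon nitride: M = 22.7×10⁻³
  PEEK: M = 16.4×10⁻³
  alumina ceramic: M = 13.6×10⁻³
  epoxy: M = 11.6×10⁻³
  molybdenum: M = 5.52×10⁻³
  concrete: M = 4.77×10⁻³
  tungsten: M = 3.61×10⁻³
Silicon nitride has the largest M.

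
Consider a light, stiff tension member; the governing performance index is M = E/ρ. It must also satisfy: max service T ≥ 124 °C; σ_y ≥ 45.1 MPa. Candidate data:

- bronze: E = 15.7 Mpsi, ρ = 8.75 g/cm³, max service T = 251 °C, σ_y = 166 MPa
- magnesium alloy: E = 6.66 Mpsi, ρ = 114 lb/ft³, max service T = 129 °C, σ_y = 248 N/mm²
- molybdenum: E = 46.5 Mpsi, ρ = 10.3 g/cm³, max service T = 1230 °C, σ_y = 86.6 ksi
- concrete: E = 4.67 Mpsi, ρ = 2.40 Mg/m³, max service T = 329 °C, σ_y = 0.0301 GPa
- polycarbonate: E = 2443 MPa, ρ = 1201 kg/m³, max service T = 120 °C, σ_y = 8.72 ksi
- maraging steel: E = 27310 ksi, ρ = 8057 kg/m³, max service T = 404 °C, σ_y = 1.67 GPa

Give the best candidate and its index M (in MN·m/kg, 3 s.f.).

molybdenum, M = 31.1 MN·m/kg

Screen on constraints: max service T ≥ 124 °C; σ_y ≥ 45.1 MPa. Survivors: bronze, magnesium alloy, molybdenum, maraging steel.
Putting every candidate on a common basis:
  bronze: E = 108.2 GPa, ρ = 8750 kg/m³
  magnesium alloy: E = 45.92 GPa, ρ = 1826 kg/m³
  molybdenum: E = 320.6 GPa, ρ = 10300 kg/m³
  maraging steel: E = 188.3 GPa, ρ = 8057 kg/m³
  molybdenum: M = 31.1 MN·m/kg
  magnesium alloy: M = 25.1 MN·m/kg
  maraging steel: M = 23.4 MN·m/kg
  bronze: M = 12.4 MN·m/kg
Highest index: molybdenum.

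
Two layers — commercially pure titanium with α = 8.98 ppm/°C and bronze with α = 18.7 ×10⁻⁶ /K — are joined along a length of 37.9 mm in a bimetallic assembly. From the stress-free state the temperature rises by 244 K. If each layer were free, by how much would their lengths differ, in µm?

89.9 µm

Δα = |8.98 − 18.7|×10⁻⁶/K = 9.72×10⁻⁶/K.
ΔL_mismatch = Δα·L·ΔT = 9.72×10⁻⁶ × 37.9 mm × 244.0 K = 89.9 µm.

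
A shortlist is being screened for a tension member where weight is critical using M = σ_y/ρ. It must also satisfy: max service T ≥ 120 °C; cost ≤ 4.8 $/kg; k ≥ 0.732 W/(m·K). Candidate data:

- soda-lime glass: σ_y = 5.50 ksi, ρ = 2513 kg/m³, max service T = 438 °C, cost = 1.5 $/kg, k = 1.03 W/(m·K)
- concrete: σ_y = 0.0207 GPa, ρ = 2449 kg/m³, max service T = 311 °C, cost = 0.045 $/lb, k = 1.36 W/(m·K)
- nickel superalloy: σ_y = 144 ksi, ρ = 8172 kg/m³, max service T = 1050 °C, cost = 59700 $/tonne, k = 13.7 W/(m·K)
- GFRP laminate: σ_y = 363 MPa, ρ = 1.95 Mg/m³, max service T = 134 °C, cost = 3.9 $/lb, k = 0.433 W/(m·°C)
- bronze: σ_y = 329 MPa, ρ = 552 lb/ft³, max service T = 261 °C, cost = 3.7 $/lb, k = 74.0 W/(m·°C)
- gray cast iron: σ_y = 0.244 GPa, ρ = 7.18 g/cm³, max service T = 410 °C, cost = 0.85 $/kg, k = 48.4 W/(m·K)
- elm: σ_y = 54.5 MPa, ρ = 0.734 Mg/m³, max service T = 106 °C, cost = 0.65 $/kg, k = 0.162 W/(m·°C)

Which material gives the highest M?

gray cast iron

Screen on constraints: max service T ≥ 120 °C; cost ≤ 4.8 $/kg; k ≥ 0.732 W/(m·K). Survivors: soda-lime glass, concrete, gray cast iron.
Normalizing units and computing the index:
  soda-lime glass: σ_y = 37.92 MPa, ρ = 2513 kg/m³
  concrete: σ_y = 20.70 MPa, ρ = 2449 kg/m³
  gray cast iron: σ_y = 244.0 MPa, ρ = 7180 kg/m³
  gray cast iron: M = 34.0 kN·m/kg
  soda-lime glass: M = 15.1 kN·m/kg
  concrete: M = 8.45 kN·m/kg
Highest index: gray cast iron.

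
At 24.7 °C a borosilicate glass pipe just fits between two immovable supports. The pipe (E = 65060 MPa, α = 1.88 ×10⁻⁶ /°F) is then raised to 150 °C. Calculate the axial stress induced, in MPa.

E = 65060 MPa = 65.06 GPa.
α = 1.88×10⁻⁶/°F × 9/5 = 3.38×10⁻⁶/K.
ΔT = 125.3 K. Constrained thermal stress σ = E·α·ΔT = 65.06×10³ MPa × 3.38×10⁻⁶ × 125.3 = 27.6 MPa (compressive).

27.6 MPa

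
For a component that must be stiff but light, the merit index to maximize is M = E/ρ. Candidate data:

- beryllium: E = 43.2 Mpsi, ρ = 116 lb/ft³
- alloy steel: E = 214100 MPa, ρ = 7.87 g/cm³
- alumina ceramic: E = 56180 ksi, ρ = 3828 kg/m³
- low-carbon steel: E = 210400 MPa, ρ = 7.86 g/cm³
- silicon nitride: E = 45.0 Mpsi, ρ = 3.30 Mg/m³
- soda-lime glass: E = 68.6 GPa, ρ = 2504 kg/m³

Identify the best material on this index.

beryllium

Convert each candidate to consistent units, then evaluate M:
  beryllium: E = 297.9 GPa, ρ = 1858 kg/m³
  alloy steel: E = 214.1 GPa, ρ = 7870 kg/m³
  alumina ceramic: E = 387.3 GPa, ρ = 3828 kg/m³
  low-carbon steel: E = 210.4 GPa, ρ = 7860 kg/m³
  silicon nitride: E = 310.3 GPa, ρ = 3300 kg/m³
  soda-lime glass: E = 68.60 GPa, ρ = 2504 kg/m³
  beryllium: M = 160 MN·m/kg
  alumina ceramic: M = 101 MN·m/kg
  silicon nitride: M = 94.0 MN·m/kg
  soda-lime glass: M = 27.4 MN·m/kg
  alloy steel: M = 27.2 MN·m/kg
  low-carbon steel: M = 26.8 MN·m/kg
Beryllium ranks first.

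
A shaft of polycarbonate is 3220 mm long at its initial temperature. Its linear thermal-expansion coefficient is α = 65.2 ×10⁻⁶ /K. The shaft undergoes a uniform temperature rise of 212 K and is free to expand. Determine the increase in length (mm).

ΔL = α·L₀·ΔT = 65.2×10⁻⁶ × 3220 mm × 212.0 K = 44.5 mm.

44.5 mm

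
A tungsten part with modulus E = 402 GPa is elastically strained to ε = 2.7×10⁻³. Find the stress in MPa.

1090 MPa

σ = E·ε = 402000 MPa × 2.7×10⁻³ = 1090 MPa.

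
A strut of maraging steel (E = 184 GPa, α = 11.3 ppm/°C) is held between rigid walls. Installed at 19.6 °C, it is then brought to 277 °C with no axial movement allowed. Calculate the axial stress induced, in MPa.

ΔT = 257.4 K. Constrained thermal stress σ = E·α·ΔT = 184.0×10³ MPa × 11.3×10⁻⁶ × 257.4 = 535 MPa (compressive).

535 MPa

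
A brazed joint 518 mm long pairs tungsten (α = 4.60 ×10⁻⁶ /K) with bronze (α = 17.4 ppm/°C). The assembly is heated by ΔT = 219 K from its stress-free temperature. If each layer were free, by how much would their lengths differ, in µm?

1450 µm

Δα = |4.60 − 17.4|×10⁻⁶/K = 12.8×10⁻⁶/K.
ΔL_mismatch = Δα·L·ΔT = 12.8×10⁻⁶ × 518.0 mm × 219.0 K = 1450 µm.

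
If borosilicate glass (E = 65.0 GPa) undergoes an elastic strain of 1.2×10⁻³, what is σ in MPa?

78.0 MPa

σ = E·ε = 65000 MPa × 1.2×10⁻³ = 78.0 MPa.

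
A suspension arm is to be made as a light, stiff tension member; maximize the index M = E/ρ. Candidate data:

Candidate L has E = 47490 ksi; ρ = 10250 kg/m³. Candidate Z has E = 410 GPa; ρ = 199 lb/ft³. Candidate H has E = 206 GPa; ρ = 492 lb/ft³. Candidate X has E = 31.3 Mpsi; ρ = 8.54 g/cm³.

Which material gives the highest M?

candidate Z

Normalizing units and computing the index:
  candidate L: E = 327.4 GPa, ρ = 10250 kg/m³
  candidate Z: E = 410.0 GPa, ρ = 3188 kg/m³
  candidate H: E = 206.0 GPa, ρ = 7881 kg/m³
  candidate X: E = 215.8 GPa, ρ = 8540 kg/m³
  candidate Z: M = 129 MN·m/kg
  candidate L: M = 31.9 MN·m/kg
  candidate H: M = 26.1 MN·m/kg
  candidate X: M = 25.3 MN·m/kg
Highest index: candidate Z.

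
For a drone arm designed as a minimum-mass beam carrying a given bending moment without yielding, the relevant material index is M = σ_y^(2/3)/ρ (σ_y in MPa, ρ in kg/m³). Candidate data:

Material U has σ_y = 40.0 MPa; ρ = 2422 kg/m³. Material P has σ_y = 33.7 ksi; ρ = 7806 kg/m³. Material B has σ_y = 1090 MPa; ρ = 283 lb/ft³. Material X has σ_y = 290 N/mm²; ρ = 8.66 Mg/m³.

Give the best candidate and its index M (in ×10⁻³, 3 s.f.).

material B, M = 23.4×10⁻³

Normalizing units and computing the index:
  material U: σ_y = 40.00 MPa, ρ = 2422 kg/m³
  material P: σ_y = 232.4 MPa, ρ = 7806 kg/m³
  material B: σ_y = 1090 MPa, ρ = 4533 kg/m³
  material X: σ_y = 290.0 MPa, ρ = 8660 kg/m³
  material B: M = 23.4×10⁻³
  material X: M = 5.06×10⁻³
  material P: M = 4.84×10⁻³
  material U: M = 4.83×10⁻³
Material B has the largest M.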